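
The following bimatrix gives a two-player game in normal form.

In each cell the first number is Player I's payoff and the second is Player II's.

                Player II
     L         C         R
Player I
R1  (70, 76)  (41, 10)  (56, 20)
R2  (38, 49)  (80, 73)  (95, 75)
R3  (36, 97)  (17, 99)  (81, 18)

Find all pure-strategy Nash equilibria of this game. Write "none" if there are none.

For each strategy profile, look for a profitable unilateral deviation.
(R1, L): Player I gets 70, best alternative 38; Player II gets 76, best alternative 20. No profitable deviation — NE.
(R1, C): Player I can switch to R2 (41 → 80). Not NE.
(R1, R): Player I can switch to R2 (56 → 95). Not NE.
(R2, L): Player I can switch to R1 (38 → 70). Not NE.
(R2, C): Player II can switch to R (73 → 75). Not NE.
(R2, R): Player I gets 95, best alternative 81; Player II gets 75, best alternative 73. No profitable deviation — NE.
(R3, L): Player I can switch to R1 (36 → 70). Not NE.
(R3, C): Player I can switch to R1 (17 → 41). Not NE.
(R3, R): Player I can switch to R2 (81 → 95). Not NE.

(R1, L); (R2, R)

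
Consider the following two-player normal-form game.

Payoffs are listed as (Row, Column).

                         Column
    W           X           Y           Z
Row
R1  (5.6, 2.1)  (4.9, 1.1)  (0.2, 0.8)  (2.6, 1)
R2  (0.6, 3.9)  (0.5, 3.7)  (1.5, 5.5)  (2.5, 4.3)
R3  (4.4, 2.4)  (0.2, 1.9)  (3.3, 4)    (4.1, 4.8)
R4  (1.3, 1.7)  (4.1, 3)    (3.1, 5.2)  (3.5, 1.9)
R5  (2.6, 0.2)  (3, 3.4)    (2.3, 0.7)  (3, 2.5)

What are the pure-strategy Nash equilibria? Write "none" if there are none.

Check each profile: it is a Nash equilibrium iff no player can strictly gain by switching unilaterally.
(R1, W): Row gets 5.6, best alternative 4.4; Column gets 2.1, best alternative 1.1. No profitable deviation — NE.
(R1, X): Column can switch to W (1.1 → 2.1). Not NE.
(R1, Y): Row can switch to R2 (0.2 → 1.5). Not NE.
(R1, Z): Row can switch to R3 (2.6 → 4.1). Not NE.
(R2, W): Row can switch to R1 (0.6 → 5.6). Not NE.
(R2, X): Row can switch to R1 (0.5 → 4.9). Not NE.
(R2, Y): Row can switch to R3 (1.5 → 3.3). Not NE.
(R2, Z): Row can switch to R1 (2.5 → 2.6). Not NE.
(R3, W): Row can switch to R1 (4.4 → 5.6). Not NE.
(R3, Z): Row gets 4.1, best alternative 3.5; Column gets 4.8, best alternative 4. No profitable deviation — NE.
(The remaining 10 profiles each have a profitable deviation by the same check.)

(R1, W); (R3, Z)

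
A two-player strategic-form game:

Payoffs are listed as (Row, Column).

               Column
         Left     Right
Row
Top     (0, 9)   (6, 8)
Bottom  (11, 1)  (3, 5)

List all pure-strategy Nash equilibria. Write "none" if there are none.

Mark each player's best response to every combination of opponents' strategies; a profile where every player is best-responding is a pure Nash equilibrium.
Row against Left: payoffs 0, 11 → best response Bottom.
Row against Right: payoffs 6, 3 → best response Top.
Column against Top: payoffs 9, 8 → best response Left.
Column against Bottom: payoffs 1, 5 → best response Right.
No profile is a mutual best response for all players.

This game has no pure Nash equilibrium.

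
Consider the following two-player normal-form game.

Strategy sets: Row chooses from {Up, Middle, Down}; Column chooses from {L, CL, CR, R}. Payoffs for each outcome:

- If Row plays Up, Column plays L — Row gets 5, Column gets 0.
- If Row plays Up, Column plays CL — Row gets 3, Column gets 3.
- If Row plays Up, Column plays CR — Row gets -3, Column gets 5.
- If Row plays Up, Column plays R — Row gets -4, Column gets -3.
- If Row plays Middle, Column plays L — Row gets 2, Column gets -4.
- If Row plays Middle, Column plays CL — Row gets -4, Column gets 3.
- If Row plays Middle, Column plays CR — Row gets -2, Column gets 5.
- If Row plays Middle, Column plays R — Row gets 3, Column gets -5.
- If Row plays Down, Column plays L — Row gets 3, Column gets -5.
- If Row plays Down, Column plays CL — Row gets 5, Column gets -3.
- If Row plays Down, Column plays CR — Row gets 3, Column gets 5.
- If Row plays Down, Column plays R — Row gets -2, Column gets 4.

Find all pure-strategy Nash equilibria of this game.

For each strategy profile, look for a profitable unilateral deviation.
(Up, L): Column can switch to CL (0 → 3). Not NE.
(Up, CL): Row can switch to Down (3 → 5). Not NE.
(Up, CR): Row can switch to Middle (-3 → -2). Not NE.
(Up, R): Row can switch to Middle (-4 → 3). Not NE.
(Middle, L): Row can switch to Up (2 → 5). Not NE.
(Middle, CL): Row can switch to Up (-4 → 3). Not NE.
(Middle, CR): Row can switch to Down (-2 → 3). Not NE.
(Middle, R): Column can switch to L (-5 → -4). Not NE.
(Down, L): Row can switch to Up (3 → 5). Not NE.
(Down, CL): Column can switch to CR (-3 → 5). Not NE.
(Down, CR): Row gets 3, best alternative -2; Column gets 5, best alternative 4. No profitable deviation — NE.
(Down, R): Row can switch to Middle (-2 → 3). Not NE.

Pure NE: (Down, CR)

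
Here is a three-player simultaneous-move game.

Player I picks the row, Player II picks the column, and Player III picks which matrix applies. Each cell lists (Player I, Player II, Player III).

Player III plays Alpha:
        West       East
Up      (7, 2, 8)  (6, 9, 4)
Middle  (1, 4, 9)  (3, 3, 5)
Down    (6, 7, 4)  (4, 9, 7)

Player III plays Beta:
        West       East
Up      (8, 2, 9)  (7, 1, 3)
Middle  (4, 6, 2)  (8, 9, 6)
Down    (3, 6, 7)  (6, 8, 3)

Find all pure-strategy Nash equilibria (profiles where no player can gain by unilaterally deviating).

For each player, find the best response to each opponent profile; mutual best responses are the pure NE.
Player I against (West, Alpha): payoffs 7, 1, 6 → best response Up.
Player I against (West, Beta): payoffs 8, 4, 3 → best response Up.
Player I against (East, Alpha): payoffs 6, 3, 4 → best response Up.
Player I against (East, Beta): payoffs 7, 8, 6 → best response Middle.
Player II against (Up, Alpha): payoffs 2, 9 → best response East.
Player II against (Up, Beta): payoffs 2, 1 → best response West.
Player II against (Middle, Alpha): payoffs 4, 3 → best response West.
Player II against (Middle, Beta): payoffs 6, 9 → best response East.
Player II against (Down, Alpha): payoffs 7, 9 → best response East.
Player II against (Down, Beta): payoffs 6, 8 → best response East.
Player III against (Up, West): payoffs 8, 9 → best response Beta.
Player III against (Up, East): payoffs 4, 3 → best response Alpha.
Player III against (Middle, West): payoffs 9, 2 → best response Alpha.
Player III against (Middle, East): payoffs 5, 6 → best response Beta.
Player III against (Down, West): payoffs 4, 7 → best response Beta.
Player III against (Down, East): payoffs 7, 3 → best response Alpha.
Mutual best responses: (Up, West, Beta); (Up, East, Alpha); (Middle, East, Beta).

Pure-strategy Nash equilibria: (Up, West, Beta); (Up, East, Alpha); (Middle, East, Beta)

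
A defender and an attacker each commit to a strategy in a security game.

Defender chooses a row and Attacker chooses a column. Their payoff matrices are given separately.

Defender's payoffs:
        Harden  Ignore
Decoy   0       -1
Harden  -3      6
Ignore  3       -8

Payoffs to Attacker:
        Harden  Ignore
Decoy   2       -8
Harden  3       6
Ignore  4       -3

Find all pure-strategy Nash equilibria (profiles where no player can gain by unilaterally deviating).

Mark each player's best response to every combination of opponents' strategies; a profile where every player is best-responding is a pure Nash equilibrium.
Defender against Harden: payoffs 0, -3, 3 → best response Ignore.
Defender against Ignore: payoffs -1, 6, -8 → best response Harden.
Attacker against Decoy: payoffs 2, -8 → best response Harden.
Attacker against Harden: payoffs 3, 6 → best response Ignore.
Attacker against Ignore: payoffs 4, -3 → best response Harden.
Mutual best responses: (Harden, Ignore); (Ignore, Harden).

Pure-strategy Nash equilibria: (Harden, Ignore) and (Ignore, Harden)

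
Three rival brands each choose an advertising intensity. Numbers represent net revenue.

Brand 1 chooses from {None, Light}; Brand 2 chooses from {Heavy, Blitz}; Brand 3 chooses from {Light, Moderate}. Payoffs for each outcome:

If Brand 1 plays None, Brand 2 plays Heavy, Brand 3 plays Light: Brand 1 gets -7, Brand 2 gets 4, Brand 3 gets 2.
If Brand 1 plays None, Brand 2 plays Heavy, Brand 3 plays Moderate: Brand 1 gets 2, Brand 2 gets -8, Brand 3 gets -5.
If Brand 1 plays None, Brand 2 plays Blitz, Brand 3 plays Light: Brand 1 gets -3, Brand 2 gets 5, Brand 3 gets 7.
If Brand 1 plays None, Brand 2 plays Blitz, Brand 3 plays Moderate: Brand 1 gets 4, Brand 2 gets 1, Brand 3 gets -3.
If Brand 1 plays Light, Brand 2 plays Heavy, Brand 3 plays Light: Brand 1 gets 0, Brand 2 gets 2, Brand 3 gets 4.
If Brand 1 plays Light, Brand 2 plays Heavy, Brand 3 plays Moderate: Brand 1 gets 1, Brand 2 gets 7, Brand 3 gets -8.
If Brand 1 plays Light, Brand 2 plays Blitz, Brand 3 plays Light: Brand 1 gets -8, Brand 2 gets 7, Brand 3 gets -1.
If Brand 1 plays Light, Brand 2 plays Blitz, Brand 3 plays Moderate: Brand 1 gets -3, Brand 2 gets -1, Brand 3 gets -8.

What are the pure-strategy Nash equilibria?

For each strategy profile, look for a profitable unilateral deviation.
(None, Heavy, Light): Brand 1 can switch to Light (-7 → 0). Not NE.
(None, Heavy, Moderate): Brand 2 can switch to Blitz (-8 → 1). Not NE.
(None, Blitz, Light): Brand 1 gets -3, best alternative -8; Brand 2 gets 5, best alternative 4; Brand 3 gets 7, best alternative -3. No profitable deviation — NE.
(None, Blitz, Moderate): Brand 3 can switch to Light (-3 → 7). Not NE.
(Light, Heavy, Light): Brand 2 can switch to Blitz (2 → 7). Not NE.
(Light, Heavy, Moderate): Brand 1 can switch to None (1 → 2). Not NE.
(Light, Blitz, Light): Brand 1 can switch to None (-8 → -3). Not NE.
(The remaining 1 profile has a profitable deviation by the same check.)

(None, Blitz, Light)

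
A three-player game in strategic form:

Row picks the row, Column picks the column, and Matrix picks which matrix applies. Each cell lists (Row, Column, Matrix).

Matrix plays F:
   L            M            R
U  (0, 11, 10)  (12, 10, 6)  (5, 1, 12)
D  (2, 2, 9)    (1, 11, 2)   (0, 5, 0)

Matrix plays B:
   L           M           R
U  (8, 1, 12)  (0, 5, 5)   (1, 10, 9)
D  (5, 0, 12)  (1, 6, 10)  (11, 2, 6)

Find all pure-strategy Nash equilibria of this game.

For each strategy profile, look for a profitable unilateral deviation.
(U, L, F): Row can switch to D (0 → 2). Not NE.
(U, L, B): Column can switch to M (1 → 5). Not NE.
(U, M, F): Column can switch to L (10 → 11). Not NE.
(U, M, B): Row can switch to D (0 → 1). Not NE.
(U, R, F): Column can switch to L (1 → 11). Not NE.
(U, R, B): Row can switch to D (1 → 11). Not NE.
(D, M, B): Row gets 1, best alternative 0; Column gets 6, best alternative 2; Matrix gets 10, best alternative 2. No profitable deviation — NE.
(The remaining 5 profiles each have a profitable deviation by the same check.)

Pure NE: (D, M, B)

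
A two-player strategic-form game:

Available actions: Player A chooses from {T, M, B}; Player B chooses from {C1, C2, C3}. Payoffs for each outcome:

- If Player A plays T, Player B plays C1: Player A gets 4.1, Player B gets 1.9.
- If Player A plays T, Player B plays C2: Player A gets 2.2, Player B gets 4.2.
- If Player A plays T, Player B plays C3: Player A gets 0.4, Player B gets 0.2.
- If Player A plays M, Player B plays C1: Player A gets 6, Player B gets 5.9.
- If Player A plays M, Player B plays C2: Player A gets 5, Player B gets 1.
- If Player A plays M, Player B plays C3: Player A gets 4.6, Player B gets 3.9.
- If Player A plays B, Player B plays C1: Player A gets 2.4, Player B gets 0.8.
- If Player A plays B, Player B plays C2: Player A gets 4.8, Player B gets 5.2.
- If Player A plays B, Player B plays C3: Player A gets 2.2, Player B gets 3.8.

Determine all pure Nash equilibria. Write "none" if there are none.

For each player, find the best response to each opponent profile; mutual best responses are the pure NE.
Player A against C1: payoffs 4.1, 6, 2.4 → best response M.
Player A against C2: payoffs 2.2, 5, 4.8 → best response M.
Player A against C3: payoffs 0.4, 4.6, 2.2 → best response M.
Player B against T: payoffs 1.9, 4.2, 0.2 → best response C2.
Player B against M: payoffs 5.9, 1, 3.9 → best response C1.
Player B against B: payoffs 0.8, 5.2, 3.8 → best response C2.
Mutual best responses: (M, C1).

Pure NE: (M, C1)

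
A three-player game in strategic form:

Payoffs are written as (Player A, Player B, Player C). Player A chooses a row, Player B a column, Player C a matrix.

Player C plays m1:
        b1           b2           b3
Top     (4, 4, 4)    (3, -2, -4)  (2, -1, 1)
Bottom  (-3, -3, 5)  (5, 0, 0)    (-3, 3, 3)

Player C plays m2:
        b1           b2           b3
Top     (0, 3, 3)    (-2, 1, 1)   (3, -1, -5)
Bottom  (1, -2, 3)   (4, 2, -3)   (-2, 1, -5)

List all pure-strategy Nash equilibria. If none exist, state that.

Player A against (b1, m1): payoffs 4, -3 → best response Top.
Player A against (b1, m2): payoffs 0, 1 → best response Bottom.
Player A against (b2, m1): payoffs 3, 5 → best response Bottom.
Player A against (b2, m2): payoffs -2, 4 → best response Bottom.
Player A against (b3, m1): payoffs 2, -3 → best response Top.
Player A against (b3, m2): payoffs 3, -2 → best response Top.
Player B against (Top, m1): payoffs 4, -2, -1 → best response b1.
Player B against (Top, m2): payoffs 3, 1, -1 → best response b1.
Player B against (Bottom, m1): payoffs -3, 0, 3 → best response b3.
Player B against (Bottom, m2): payoffs -2, 2, 1 → best response b2.
Player C against (Top, b1): payoffs 4, 3 → best response m1.
Player C against (Top, b2): payoffs -4, 1 → best response m2.
Player C against (Top, b3): payoffs 1, -5 → best response m1.
Player C against (Bottom, b1): payoffs 5, 3 → best response m1.
Player C against (Bottom, b2): payoffs 0, -3 → best response m1.
Player C against (Bottom, b3): payoffs 3, -5 → best response m1.
Mutual best responses: (Top, b1, m1).

Pure NE: (Top, b1, m1)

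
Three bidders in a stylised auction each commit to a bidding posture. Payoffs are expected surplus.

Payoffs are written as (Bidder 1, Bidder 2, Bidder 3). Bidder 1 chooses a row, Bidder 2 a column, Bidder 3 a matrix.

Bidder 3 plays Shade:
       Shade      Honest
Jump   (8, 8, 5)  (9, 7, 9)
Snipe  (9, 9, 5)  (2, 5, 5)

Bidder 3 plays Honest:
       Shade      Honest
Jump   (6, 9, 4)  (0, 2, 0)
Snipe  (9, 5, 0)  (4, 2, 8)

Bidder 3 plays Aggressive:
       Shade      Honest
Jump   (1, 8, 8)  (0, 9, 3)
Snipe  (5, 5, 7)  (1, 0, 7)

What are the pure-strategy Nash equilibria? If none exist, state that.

(Jump, Shade, Shade): Bidder 1 can switch to Snipe (8 → 9). Not NE.
(Jump, Shade, Honest): Bidder 1 can switch to Snipe (6 → 9). Not NE.
(Jump, Shade, Aggressive): Bidder 1 can switch to Snipe (1 → 5). Not NE.
(Jump, Honest, Shade): Bidder 2 can switch to Shade (7 → 8). Not NE.
(Jump, Honest, Honest): Bidder 1 can switch to Snipe (0 → 4). Not NE.
(Jump, Honest, Aggressive): Bidder 1 can switch to Snipe (0 → 1). Not NE.
(Snipe, Shade, Shade): Bidder 3 can switch to Aggressive (5 → 7). Not NE.
(Snipe, Shade, Honest): Bidder 3 can switch to Shade (0 → 5). Not NE.
(Snipe, Shade, Aggressive): Bidder 1 gets 5, best alternative 1; Bidder 2 gets 5, best alternative 0; Bidder 3 gets 7, best alternative 5. No profitable deviation — NE.
(Snipe, Honest, Shade): Bidder 1 can switch to Jump (2 → 9). Not NE.
(Snipe, Honest, Honest): Bidder 2 can switch to Shade (2 → 5). Not NE.
(The remaining 1 profile has a profitable deviation by the same check.)

Pure NE: (Snipe, Shade, Aggressive)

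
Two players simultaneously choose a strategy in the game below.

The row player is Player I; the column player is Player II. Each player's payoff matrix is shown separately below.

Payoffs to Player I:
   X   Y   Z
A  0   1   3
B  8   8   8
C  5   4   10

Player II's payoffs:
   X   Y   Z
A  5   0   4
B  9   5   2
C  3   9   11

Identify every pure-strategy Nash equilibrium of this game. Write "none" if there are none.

Player I against X: payoffs 0, 8, 5 → best response B.
Player I against Y: payoffs 1, 8, 4 → best response B.
Player I against Z: payoffs 3, 8, 10 → best response C.
Player II against A: payoffs 5, 0, 4 → best response X.
Player II against B: payoffs 9, 5, 2 → best response X.
Player II against C: payoffs 3, 9, 11 → best response Z.
Mutual best responses: (B, X); (C, Z).

Pure-strategy Nash equilibria: (B, X); (C, Z)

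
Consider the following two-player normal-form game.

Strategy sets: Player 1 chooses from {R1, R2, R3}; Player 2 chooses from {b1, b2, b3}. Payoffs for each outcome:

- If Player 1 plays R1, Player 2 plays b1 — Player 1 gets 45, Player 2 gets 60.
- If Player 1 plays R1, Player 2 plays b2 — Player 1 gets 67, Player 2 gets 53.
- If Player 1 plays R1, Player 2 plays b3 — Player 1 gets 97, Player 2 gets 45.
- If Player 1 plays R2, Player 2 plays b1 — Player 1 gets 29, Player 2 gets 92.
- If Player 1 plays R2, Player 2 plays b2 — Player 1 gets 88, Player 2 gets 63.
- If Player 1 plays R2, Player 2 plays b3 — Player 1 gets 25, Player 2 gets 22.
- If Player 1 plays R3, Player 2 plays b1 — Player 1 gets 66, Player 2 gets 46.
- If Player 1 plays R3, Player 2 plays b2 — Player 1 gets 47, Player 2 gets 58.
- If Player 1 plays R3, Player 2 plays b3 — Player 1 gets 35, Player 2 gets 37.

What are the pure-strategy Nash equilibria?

Player 1 against b1: payoffs 45, 29, 66 → best response R3.
Player 1 against b2: payoffs 67, 88, 47 → best response R2.
Player 1 against b3: payoffs 97, 25, 35 → best response R1.
Player 2 against R1: payoffs 60, 53, 45 → best response b1.
Player 2 against R2: payoffs 92, 63, 22 → best response b1.
Player 2 against R3: payoffs 46, 58, 37 → best response b2.
No profile is a mutual best response for all players.

There is no pure-strategy Nash equilibrium.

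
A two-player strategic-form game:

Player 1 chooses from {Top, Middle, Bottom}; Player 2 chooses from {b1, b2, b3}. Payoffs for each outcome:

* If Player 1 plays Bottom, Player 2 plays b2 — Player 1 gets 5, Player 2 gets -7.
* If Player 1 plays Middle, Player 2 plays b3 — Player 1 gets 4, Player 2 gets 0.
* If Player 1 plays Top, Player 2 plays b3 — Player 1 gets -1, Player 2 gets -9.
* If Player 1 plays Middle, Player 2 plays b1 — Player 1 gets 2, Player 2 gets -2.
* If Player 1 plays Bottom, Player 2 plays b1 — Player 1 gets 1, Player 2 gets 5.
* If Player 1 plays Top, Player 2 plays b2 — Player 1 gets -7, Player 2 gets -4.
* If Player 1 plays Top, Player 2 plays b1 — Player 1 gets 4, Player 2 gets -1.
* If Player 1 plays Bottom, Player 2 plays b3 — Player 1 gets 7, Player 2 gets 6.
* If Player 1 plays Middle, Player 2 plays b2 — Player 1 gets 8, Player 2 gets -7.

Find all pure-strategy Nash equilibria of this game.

Player 1 against b1: payoffs 4, 2, 1 → best response Top.
Player 1 against b2: payoffs -7, 8, 5 → best response Middle.
Player 1 against b3: payoffs -1, 4, 7 → best response Bottom.
Player 2 against Top: payoffs -1, -4, -9 → best response b1.
Player 2 against Middle: payoffs -2, -7, 0 → best response b3.
Player 2 against Bottom: payoffs 5, -7, 6 → best response b3.
Mutual best responses: (Top, b1); (Bottom, b3).

Pure-strategy Nash equilibria: (Top, b1), (Bottom, b3)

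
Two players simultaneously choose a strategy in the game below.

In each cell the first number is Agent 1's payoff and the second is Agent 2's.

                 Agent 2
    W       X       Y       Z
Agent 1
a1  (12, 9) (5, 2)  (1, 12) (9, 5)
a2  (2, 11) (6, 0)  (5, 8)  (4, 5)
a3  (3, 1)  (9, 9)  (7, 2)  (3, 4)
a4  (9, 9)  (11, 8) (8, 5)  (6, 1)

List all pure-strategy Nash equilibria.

(a1, W): Agent 2 can switch to Y (9 → 12). Not NE.
(a1, X): Agent 1 can switch to a2 (5 → 6). Not NE.
(a1, Y): Agent 1 can switch to a2 (1 → 5). Not NE.
(a1, Z): Agent 2 can switch to W (5 → 9). Not NE.
(a2, W): Agent 1 can switch to a1 (2 → 12). Not NE.
(a2, X): Agent 1 can switch to a3 (6 → 9). Not NE.
(a2, Y): Agent 1 can switch to a3 (5 → 7). Not NE.
(a2, Z): Agent 1 can switch to a1 (4 → 9). Not NE.
(a3, W): Agent 1 can switch to a1 (3 → 12). Not NE.
(a3, X): Agent 1 can switch to a4 (9 → 11). Not NE.
(a3, Y): Agent 1 can switch to a4 (7 → 8). Not NE.
(a3, Z): Agent 1 can switch to a1 (3 → 9). Not NE.
(The remaining 4 profiles each have a profitable deviation by the same check.)

There is no pure-strategy Nash equilibrium.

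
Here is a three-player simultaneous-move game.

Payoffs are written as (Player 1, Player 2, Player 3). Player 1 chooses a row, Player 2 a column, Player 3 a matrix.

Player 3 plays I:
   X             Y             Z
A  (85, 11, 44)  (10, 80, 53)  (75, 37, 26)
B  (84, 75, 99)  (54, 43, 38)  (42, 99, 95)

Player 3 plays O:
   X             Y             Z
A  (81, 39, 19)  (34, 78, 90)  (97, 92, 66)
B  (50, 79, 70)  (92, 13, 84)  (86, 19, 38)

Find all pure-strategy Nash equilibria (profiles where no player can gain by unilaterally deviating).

The unique pure-strategy Nash equilibrium is (A, Z, O).

For each strategy profile, look for a profitable unilateral deviation.
(A, X, I): Player 2 can switch to Y (11 → 80). Not NE.
(A, X, O): Player 2 can switch to Y (39 → 78). Not NE.
(A, Y, I): Player 1 can switch to B (10 → 54). Not NE.
(A, Y, O): Player 1 can switch to B (34 → 92). Not NE.
(A, Z, I): Player 2 can switch to Y (37 → 80). Not NE.
(A, Z, O): Player 1 gets 97, best alternative 86; Player 2 gets 92, best alternative 78; Player 3 gets 66, best alternative 26. No profitable deviation — NE.
(B, X, I): Player 1 can switch to A (84 → 85). Not NE.
(B, X, O): Player 1 can switch to A (50 → 81). Not NE.
(B, Y, I): Player 2 can switch to X (43 → 75). Not NE.
(The remaining 3 profiles each have a profitable deviation by the same check.)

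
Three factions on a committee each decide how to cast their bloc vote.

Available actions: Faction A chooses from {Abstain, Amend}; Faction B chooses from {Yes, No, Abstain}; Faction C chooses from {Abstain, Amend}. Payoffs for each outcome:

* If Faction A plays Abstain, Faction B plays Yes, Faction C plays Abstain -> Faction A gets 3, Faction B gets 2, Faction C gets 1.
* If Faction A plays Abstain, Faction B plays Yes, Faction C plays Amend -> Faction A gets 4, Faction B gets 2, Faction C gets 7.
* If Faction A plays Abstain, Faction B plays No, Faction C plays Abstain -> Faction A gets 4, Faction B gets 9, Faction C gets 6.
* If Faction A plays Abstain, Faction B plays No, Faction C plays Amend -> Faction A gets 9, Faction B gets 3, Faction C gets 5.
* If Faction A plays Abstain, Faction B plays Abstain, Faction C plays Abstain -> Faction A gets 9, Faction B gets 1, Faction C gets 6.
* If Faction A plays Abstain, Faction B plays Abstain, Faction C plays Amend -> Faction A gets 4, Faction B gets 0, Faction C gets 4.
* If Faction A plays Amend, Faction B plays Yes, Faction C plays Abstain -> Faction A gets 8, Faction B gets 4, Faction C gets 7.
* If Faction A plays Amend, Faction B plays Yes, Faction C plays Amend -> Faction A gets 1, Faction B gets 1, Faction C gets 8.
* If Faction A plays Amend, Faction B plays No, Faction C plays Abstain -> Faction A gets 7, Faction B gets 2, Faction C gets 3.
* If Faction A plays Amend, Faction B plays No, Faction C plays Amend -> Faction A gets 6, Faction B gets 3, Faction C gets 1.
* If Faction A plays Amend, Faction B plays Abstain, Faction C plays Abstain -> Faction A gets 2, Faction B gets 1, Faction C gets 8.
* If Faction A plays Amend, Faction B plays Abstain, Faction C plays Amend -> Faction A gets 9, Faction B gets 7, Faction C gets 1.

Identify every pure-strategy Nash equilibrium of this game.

none

For each player, find the best response to each opponent profile; mutual best responses are the pure NE.
Faction A against (Yes, Abstain): payoffs 3, 8 → best response Amend.
Faction A against (Yes, Amend): payoffs 4, 1 → best response Abstain.
Faction A against (No, Abstain): payoffs 4, 7 → best response Amend.
Faction A against (No, Amend): payoffs 9, 6 → best response Abstain.
Faction A against (Abstain, Abstain): payoffs 9, 2 → best response Abstain.
Faction A against (Abstain, Amend): payoffs 4, 9 → best response Amend.
Faction B against (Abstain, Abstain): payoffs 2, 9, 1 → best response No.
Faction B against (Abstain, Amend): payoffs 2, 3, 0 → best response No.
Faction B against (Amend, Abstain): payoffs 4, 2, 1 → best response Yes.
Faction B against (Amend, Amend): payoffs 1, 3, 7 → best response Abstain.
Faction C against (Abstain, Yes): payoffs 1, 7 → best response Amend.
Faction C against (Abstain, No): payoffs 6, 5 → best response Abstain.
Faction C against (Abstain, Abstain): payoffs 6, 4 → best response Abstain.
Faction C against (Amend, Yes): payoffs 7, 8 → best response Amend.
Faction C against (Amend, No): payoffs 3, 1 → best response Abstain.
Faction C against (Amend, Abstain): payoffs 8, 1 → best response Abstain.
No profile is a mutual best response for all players.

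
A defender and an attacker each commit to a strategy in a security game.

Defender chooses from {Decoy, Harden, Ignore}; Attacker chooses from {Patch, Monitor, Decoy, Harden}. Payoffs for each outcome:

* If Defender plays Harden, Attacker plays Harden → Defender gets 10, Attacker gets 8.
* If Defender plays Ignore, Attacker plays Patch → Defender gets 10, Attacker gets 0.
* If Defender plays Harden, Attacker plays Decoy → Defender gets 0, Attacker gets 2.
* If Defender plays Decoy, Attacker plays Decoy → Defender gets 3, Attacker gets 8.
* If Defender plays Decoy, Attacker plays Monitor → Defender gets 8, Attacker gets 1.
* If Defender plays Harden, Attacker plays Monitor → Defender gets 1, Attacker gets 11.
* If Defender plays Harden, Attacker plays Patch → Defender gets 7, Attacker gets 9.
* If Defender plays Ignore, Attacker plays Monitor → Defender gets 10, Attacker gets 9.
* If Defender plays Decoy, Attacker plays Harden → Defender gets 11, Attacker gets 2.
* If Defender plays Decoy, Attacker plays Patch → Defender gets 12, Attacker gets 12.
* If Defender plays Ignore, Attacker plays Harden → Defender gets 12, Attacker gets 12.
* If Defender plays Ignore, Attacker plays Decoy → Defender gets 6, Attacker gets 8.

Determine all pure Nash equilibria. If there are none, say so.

Pure-strategy Nash equilibria: (Decoy, Patch), (Ignore, Harden)

Defender against Patch: payoffs 12, 7, 10 → best response Decoy.
Defender against Monitor: payoffs 8, 1, 10 → best response Ignore.
Defender against Decoy: payoffs 3, 0, 6 → best response Ignore.
Defender against Harden: payoffs 11, 10, 12 → best response Ignore.
Attacker against Decoy: payoffs 12, 1, 8, 2 → best response Patch.
Attacker against Harden: payoffs 9, 11, 2, 8 → best response Monitor.
Attacker against Ignore: payoffs 0, 9, 8, 12 → best response Harden.
Mutual best responses: (Decoy, Patch); (Ignore, Harden).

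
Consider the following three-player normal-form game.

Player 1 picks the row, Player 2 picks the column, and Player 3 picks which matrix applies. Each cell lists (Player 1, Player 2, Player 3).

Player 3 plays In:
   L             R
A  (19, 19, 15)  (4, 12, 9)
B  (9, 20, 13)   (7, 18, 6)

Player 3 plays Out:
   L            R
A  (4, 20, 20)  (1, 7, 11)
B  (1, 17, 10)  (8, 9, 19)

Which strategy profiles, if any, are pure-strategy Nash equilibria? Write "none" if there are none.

The unique pure-strategy Nash equilibrium is (A, L, Out).

Mark each player's best response to every combination of opponents' strategies; a profile where every player is best-responding is a pure Nash equilibrium.
Player 1 against (L, In): payoffs 19, 9 → best response A.
Player 1 against (L, Out): payoffs 4, 1 → best response A.
Player 1 against (R, In): payoffs 4, 7 → best response B.
Player 1 against (R, Out): payoffs 1, 8 → best response B.
Player 2 against (A, In): payoffs 19, 12 → best response L.
Player 2 against (A, Out): payoffs 20, 7 → best response L.
Player 2 against (B, In): payoffs 20, 18 → best response L.
Player 2 against (B, Out): payoffs 17, 9 → best response L.
Player 3 against (A, L): payoffs 15, 20 → best response Out.
Player 3 against (A, R): payoffs 9, 11 → best response Out.
Player 3 against (B, L): payoffs 13, 10 → best response In.
Player 3 against (B, R): payoffs 6, 19 → best response Out.
Mutual best responses: (A, L, Out).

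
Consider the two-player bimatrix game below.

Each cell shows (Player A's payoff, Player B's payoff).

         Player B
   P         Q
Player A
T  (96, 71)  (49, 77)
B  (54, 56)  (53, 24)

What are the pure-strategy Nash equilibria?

No pure-strategy Nash equilibrium.

Check each profile: it is a Nash equilibrium iff no player can strictly gain by switching unilaterally.
(T, P): Player B can switch to Q (71 → 77). Not NE.
(T, Q): Player A can switch to B (49 → 53). Not NE.
(B, P): Player A can switch to T (54 → 96). Not NE.
(B, Q): Player B can switch to P (24 → 56). Not NE.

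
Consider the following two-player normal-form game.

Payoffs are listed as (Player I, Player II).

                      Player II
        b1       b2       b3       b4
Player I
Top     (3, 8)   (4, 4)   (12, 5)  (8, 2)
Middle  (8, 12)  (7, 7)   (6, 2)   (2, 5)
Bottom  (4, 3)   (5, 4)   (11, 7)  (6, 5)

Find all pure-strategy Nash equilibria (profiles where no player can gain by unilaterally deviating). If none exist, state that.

(Top, b1): Player I can switch to Middle (3 → 8). Not NE.
(Top, b2): Player I can switch to Middle (4 → 7). Not NE.
(Top, b3): Player II can switch to b1 (5 → 8). Not NE.
(Top, b4): Player II can switch to b1 (2 → 8). Not NE.
(Middle, b1): Player I gets 8, best alternative 4; Player II gets 12, best alternative 7. No profitable deviation — NE.
(Middle, b2): Player II can switch to b1 (7 → 12). Not NE.
(Middle, b3): Player I can switch to Top (6 → 12). Not NE.
(Middle, b4): Player I can switch to Top (2 → 8). Not NE.
(Bottom, b1): Player I can switch to Middle (4 → 8). Not NE.
(The remaining 3 profiles each have a profitable deviation by the same check.)

(Middle, b1)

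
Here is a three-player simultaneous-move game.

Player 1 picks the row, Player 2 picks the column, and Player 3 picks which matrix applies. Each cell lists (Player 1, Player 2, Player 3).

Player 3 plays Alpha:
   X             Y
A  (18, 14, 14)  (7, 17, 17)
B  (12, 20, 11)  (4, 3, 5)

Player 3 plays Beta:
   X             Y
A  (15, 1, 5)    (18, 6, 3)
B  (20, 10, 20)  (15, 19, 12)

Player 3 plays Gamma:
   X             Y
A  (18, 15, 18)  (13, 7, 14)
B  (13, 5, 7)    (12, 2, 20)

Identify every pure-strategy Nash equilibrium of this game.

For each strategy profile, look for a profitable unilateral deviation.
(A, X, Alpha): Player 2 can switch to Y (14 → 17). Not NE.
(A, X, Beta): Player 1 can switch to B (15 → 20). Not NE.
(A, X, Gamma): Player 1 gets 18, best alternative 13; Player 2 gets 15, best alternative 7; Player 3 gets 18, best alternative 14. No profitable deviation — NE.
(A, Y, Alpha): Player 1 gets 7, best alternative 4; Player 2 gets 17, best alternative 14; Player 3 gets 17, best alternative 14. No profitable deviation — NE.
(A, Y, Beta): Player 3 can switch to Alpha (3 → 17). Not NE.
(A, Y, Gamma): Player 2 can switch to X (7 → 15). Not NE.
(B, X, Alpha): Player 1 can switch to A (12 → 18). Not NE.
(B, X, Beta): Player 2 can switch to Y (10 → 19). Not NE.
(The remaining 4 profiles each have a profitable deviation by the same check.)

The pure Nash equilibria are (A, X, Gamma) and (A, Y, Alpha).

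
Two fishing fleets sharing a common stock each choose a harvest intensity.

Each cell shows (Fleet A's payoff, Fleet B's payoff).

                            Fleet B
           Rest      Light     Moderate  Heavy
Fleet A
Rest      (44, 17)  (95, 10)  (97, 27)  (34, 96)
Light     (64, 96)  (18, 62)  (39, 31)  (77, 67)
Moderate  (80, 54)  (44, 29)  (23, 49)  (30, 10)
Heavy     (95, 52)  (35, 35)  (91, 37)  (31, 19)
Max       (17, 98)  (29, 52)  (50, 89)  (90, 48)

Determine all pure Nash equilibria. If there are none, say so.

Mark each player's best response to every combination of opponents' strategies; a profile where every player is best-responding is a pure Nash equilibrium.
Fleet A against Rest: payoffs 44, 64, 80, 95, 17 → best response Heavy.
Fleet A against Light: payoffs 95, 18, 44, 35, 29 → best response Rest.
Fleet A against Moderate: payoffs 97, 39, 23, 91, 50 → best response Rest.
Fleet A against Heavy: payoffs 34, 77, 30, 31, 90 → best response Max.
Fleet B against Rest: payoffs 17, 10, 27, 96 → best response Heavy.
Fleet B against Light: payoffs 96, 62, 31, 67 → best response Rest.
Fleet B against Moderate: payoffs 54, 29, 49, 10 → best response Rest.
Fleet B against Heavy: payoffs 52, 35, 37, 19 → best response Rest.
Fleet B against Max: payoffs 98, 52, 89, 48 → best response Rest.
Mutual best responses: (Heavy, Rest).

Pure NE: (Heavy, Rest)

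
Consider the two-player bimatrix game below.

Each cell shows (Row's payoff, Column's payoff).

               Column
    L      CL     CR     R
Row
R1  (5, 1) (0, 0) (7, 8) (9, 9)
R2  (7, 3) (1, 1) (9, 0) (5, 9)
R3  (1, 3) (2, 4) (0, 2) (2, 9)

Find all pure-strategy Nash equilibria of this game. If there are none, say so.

The unique pure-strategy Nash equilibrium is (R1, R).

Mark each player's best response to every combination of opponents' strategies; a profile where every player is best-responding is a pure Nash equilibrium.
Row against L: payoffs 5, 7, 1 → best response R2.
Row against CL: payoffs 0, 1, 2 → best response R3.
Row against CR: payoffs 7, 9, 0 → best response R2.
Row against R: payoffs 9, 5, 2 → best response R1.
Column against R1: payoffs 1, 0, 8, 9 → best response R.
Column against R2: payoffs 3, 1, 0, 9 → best response R.
Column against R3: payoffs 3, 4, 2, 9 → best response R.
Mutual best responses: (R1, R).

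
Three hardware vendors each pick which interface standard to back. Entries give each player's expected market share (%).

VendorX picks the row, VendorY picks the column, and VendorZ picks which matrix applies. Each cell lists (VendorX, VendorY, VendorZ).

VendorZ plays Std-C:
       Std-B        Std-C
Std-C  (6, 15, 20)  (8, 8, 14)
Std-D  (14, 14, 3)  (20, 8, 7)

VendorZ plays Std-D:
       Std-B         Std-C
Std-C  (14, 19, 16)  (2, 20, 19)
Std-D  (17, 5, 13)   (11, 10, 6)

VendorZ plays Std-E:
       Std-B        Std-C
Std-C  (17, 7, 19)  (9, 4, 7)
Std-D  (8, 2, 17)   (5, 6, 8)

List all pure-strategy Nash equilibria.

There is no pure-strategy Nash equilibrium.

VendorX against (Std-B, Std-C): payoffs 6, 14 → best response Std-D.
VendorX against (Std-B, Std-D): payoffs 14, 17 → best response Std-D.
VendorX against (Std-B, Std-E): payoffs 17, 8 → best response Std-C.
VendorX against (Std-C, Std-C): payoffs 8, 20 → best response Std-D.
VendorX against (Std-C, Std-D): payoffs 2, 11 → best response Std-D.
VendorX against (Std-C, Std-E): payoffs 9, 5 → best response Std-C.
VendorY against (Std-C, Std-C): payoffs 15, 8 → best response Std-B.
VendorY against (Std-C, Std-D): payoffs 19, 20 → best response Std-C.
VendorY against (Std-C, Std-E): payoffs 7, 4 → best response Std-B.
VendorY against (Std-D, Std-C): payoffs 14, 8 → best response Std-B.
VendorY against (Std-D, Std-D): payoffs 5, 10 → best response Std-C.
VendorY against (Std-D, Std-E): payoffs 2, 6 → best response Std-C.
VendorZ against (Std-C, Std-B): payoffs 20, 16, 19 → best response Std-C.
VendorZ against (Std-C, Std-C): payoffs 14, 19, 7 → best response Std-D.
VendorZ against (Std-D, Std-B): payoffs 3, 13, 17 → best response Std-E.
VendorZ against (Std-D, Std-C): payoffs 7, 6, 8 → best response Std-E.
No profile is a mutual best response for all players.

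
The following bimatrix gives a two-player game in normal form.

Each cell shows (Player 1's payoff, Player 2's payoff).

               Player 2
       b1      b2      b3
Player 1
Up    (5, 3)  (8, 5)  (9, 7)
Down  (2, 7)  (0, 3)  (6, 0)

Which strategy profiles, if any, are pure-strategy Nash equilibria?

(Up, b3)

(Up, b1): Player 2 can switch to b2 (3 → 5). Not NE.
(Up, b2): Player 2 can switch to b3 (5 → 7). Not NE.
(Up, b3): Player 1 gets 9, best alternative 6; Player 2 gets 7, best alternative 5. No profitable deviation — NE.
(Down, b1): Player 1 can switch to Up (2 → 5). Not NE.
(Down, b2): Player 1 can switch to Up (0 → 8). Not NE.
(Down, b3): Player 1 can switch to Up (6 → 9). Not NE.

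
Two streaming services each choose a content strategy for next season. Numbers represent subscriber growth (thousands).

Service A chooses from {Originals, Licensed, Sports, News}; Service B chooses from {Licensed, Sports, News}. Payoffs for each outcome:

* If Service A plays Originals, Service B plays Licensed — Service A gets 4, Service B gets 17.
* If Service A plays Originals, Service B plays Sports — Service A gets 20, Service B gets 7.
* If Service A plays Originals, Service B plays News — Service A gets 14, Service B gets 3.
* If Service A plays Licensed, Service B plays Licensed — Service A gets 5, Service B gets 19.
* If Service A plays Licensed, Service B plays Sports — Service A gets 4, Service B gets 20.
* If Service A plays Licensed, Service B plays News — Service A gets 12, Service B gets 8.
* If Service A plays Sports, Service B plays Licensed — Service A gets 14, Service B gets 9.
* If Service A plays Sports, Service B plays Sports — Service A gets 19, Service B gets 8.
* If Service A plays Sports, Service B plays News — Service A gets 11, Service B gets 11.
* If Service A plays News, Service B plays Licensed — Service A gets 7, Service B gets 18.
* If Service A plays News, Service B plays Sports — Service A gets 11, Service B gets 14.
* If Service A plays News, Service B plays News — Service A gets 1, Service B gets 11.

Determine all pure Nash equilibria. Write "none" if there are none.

No pure-strategy Nash equilibrium.

Check each profile: it is a Nash equilibrium iff no player can strictly gain by switching unilaterally.
(Originals, Licensed): Service A can switch to Licensed (4 → 5). Not NE.
(Originals, Sports): Service B can switch to Licensed (7 → 17). Not NE.
(Originals, News): Service B can switch to Licensed (3 → 17). Not NE.
(Licensed, Licensed): Service A can switch to Sports (5 → 14). Not NE.
(Licensed, Sports): Service A can switch to Originals (4 → 20). Not NE.
(Licensed, News): Service A can switch to Originals (12 → 14). Not NE.
(Sports, Licensed): Service B can switch to News (9 → 11). Not NE.
(Sports, Sports): Service A can switch to Originals (19 → 20). Not NE.
(Sports, News): Service A can switch to Originals (11 → 14). Not NE.
(News, Licensed): Service A can switch to Sports (7 → 14). Not NE.
(The remaining 2 profiles each have a profitable deviation by the same check.)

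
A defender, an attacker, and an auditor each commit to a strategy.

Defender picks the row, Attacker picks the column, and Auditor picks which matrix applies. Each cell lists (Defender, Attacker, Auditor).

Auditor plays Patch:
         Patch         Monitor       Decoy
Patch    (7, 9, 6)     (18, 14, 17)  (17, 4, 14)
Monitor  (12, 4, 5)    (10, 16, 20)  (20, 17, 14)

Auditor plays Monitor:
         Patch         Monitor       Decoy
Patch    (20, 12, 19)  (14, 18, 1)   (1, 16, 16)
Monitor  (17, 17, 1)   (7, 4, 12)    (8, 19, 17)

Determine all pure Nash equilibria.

Defender against (Patch, Patch): payoffs 7, 12 → best response Monitor.
Defender against (Patch, Monitor): payoffs 20, 17 → best response Patch.
Defender against (Monitor, Patch): payoffs 18, 10 → best response Patch.
Defender against (Monitor, Monitor): payoffs 14, 7 → best response Patch.
Defender against (Decoy, Patch): payoffs 17, 20 → best response Monitor.
Defender against (Decoy, Monitor): payoffs 1, 8 → best response Monitor.
Attacker against (Patch, Patch): payoffs 9, 14, 4 → best response Monitor.
Attacker against (Patch, Monitor): payoffs 12, 18, 16 → best response Monitor.
Attacker against (Monitor, Patch): payoffs 4, 16, 17 → best response Decoy.
Attacker against (Monitor, Monitor): payoffs 17, 4, 19 → best response Decoy.
Auditor against (Patch, Patch): payoffs 6, 19 → best response Monitor.
Auditor against (Patch, Monitor): payoffs 17, 1 → best response Patch.
Auditor against (Patch, Decoy): payoffs 14, 16 → best response Monitor.
Auditor against (Monitor, Patch): payoffs 5, 1 → best response Patch.
Auditor against (Monitor, Monitor): payoffs 20, 12 → best response Patch.
Auditor against (Monitor, Decoy): payoffs 14, 17 → best response Monitor.
Mutual best responses: (Patch, Monitor, Patch); (Monitor, Decoy, Monitor).

The pure Nash equilibria are (Patch, Monitor, Patch); (Monitor, Decoy, Monitor).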